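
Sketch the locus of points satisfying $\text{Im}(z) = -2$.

Im(z) = y where z = x + yi; the equation y = -2 is satisfied by all points with that y-coordinate
Locus: Horizontal line y = -2


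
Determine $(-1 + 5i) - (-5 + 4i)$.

(-1 - (-5)) + (5 - 4)i = 4 + i


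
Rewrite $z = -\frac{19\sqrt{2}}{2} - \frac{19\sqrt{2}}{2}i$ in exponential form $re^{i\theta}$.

r = |z| = sqrt((-19*sqrt(2)/2)^2 + (-19*sqrt(2)/2)^2) = sqrt(361/2 + 361/2) = sqrt(361) = 19
θ = arctan(b/a) = arctan(-13.435/-13.435) (quadrant-adjusted) = -135° = -3π/4
z = 19e^(-i*3π/4)


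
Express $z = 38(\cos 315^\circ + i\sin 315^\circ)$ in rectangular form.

a = r cos θ = 38 * sqrt(2)/2 = 19*sqrt(2)
b = r sin θ = 38 * -sqrt(2)/2 = -19*sqrt(2)
z = 19*sqrt(2) - 19*sqrt(2)i


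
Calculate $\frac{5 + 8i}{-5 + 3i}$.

Multiply numerator and denominator by conjugate (-5 - 3i):
= (5 + 8i)(-5 - 3i) / ((-5)^2 + 3^2)
= (-1 - 55i) / 34
= -1/34 - (55/34)i


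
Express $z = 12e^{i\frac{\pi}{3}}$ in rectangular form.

a = r cos θ = 12 * 1/2 = 6
b = r sin θ = 12 * sqrt(3)/2 = 6*sqrt(3)
z = 6 + 6*sqrt(3)i


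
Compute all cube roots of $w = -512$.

|w| = 512, arg(w) = 180°
Root modulus = 512^(1/3) = 8
Root arguments: θ_k = (180° + 360°k)/3 for k = 0, 1, ..., 2
Roots: 4 + 4*sqrt(3)i, -8, 4 - 4*sqrt(3)i


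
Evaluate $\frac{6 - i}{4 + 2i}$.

Multiply numerator and denominator by conjugate (4 - 2i):
= (6 - i)(4 - 2i) / (4^2 + 2^2)
= (22 - 16i) / 20
Divide through by 2: (11 - 8i) / 10
= 11/10 - (4/5)i


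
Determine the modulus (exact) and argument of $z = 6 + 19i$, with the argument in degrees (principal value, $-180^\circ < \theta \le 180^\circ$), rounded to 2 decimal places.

|z| = sqrt(6^2 + 19^2) = sqrt(397)
arg(z) = arctan(b/a) = arctan(19/6) (quadrant-adjusted) = 72.47°


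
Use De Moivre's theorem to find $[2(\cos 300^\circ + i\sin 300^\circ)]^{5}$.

By De Moivre: z^n = r^n(cos(nθ) + i sin(nθ))
= 2^5(cos(5*300°) + i sin(5*300°))
= 32(cos 60° + i sin 60°)
= 16 + 16*sqrt(3)i


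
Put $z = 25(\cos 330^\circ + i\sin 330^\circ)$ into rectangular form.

a = r cos θ = 25 * sqrt(3)/2 = 25*sqrt(3)/2
b = r sin θ = 25 * -1/2 = -25/2
z = 25*sqrt(3)/2 - (25/2)i


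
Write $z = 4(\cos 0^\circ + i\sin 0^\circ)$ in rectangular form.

a = r cos θ = 4 * 1 = 4
b = r sin θ = 4 * 0 = 0
z = 4


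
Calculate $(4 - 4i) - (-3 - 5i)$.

(4 - (-3)) + (-4 - (-5))i = 7 + i


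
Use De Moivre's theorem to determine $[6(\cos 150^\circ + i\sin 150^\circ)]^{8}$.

By De Moivre: z^n = r^n(cos(nθ) + i sin(nθ))
= 6^8(cos(8*150°) + i sin(8*150°))
= 1679616(cos 120° + i sin 120°)
= -839808 + 839808*sqrt(3)i


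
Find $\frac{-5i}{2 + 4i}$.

Multiply numerator and denominator by conjugate (2 - 4i):
= (-5i)(2 - 4i) / (2^2 + 4^2)
= (-20 - 10i) / 20
Divide through by 10: (-2 - i) / 2
= -1 - (1/2)i


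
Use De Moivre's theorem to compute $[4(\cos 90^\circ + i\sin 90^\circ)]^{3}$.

By De Moivre: z^n = r^n(cos(nθ) + i sin(nθ))
= 4^3(cos(3*90°) + i sin(3*90°))
= 64(cos 270° + i sin 270°)
= -64i


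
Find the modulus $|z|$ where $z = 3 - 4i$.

|z| = sqrt(a^2 + b^2) = sqrt(3^2 + (-4)^2) = sqrt(25) = 5


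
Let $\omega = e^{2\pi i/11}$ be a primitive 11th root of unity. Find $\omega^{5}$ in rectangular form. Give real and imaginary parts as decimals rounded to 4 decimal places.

ω^5 = e^(2πi·5/11) = e^(i·10π/11)
= cos(10π/11) + i sin(10π/11)
= -0.9595 + 0.2817i


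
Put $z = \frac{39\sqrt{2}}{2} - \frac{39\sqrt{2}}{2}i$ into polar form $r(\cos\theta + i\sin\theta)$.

r = |z| = sqrt(a^2 + b^2) = sqrt((39*sqrt(2)/2)^2 + (-39*sqrt(2)/2)^2) = sqrt(1521/2 + 1521/2) = sqrt(1521) = 39
θ = arctan(b/a) = arctan(-27.5772/27.5772) (quadrant-adjusted) = 315°
z = 39(cos 315° + i sin 315°)


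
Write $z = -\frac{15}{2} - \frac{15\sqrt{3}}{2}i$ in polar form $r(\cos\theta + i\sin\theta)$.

r = |z| = sqrt(a^2 + b^2) = sqrt((-15/2)^2 + (-15*sqrt(3)/2)^2) = sqrt(225/4 + 675/4) = sqrt(225) = 15
θ = arctan(b/a) = arctan(-12.9904/-7.5) (quadrant-adjusted) = 240°
z = 15(cos 240° + i sin 240°)


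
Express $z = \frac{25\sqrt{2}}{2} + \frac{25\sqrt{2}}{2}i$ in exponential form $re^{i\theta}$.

r = |z| = sqrt((25*sqrt(2)/2)^2 + (25*sqrt(2)/2)^2) = sqrt(625/2 + 625/2) = sqrt(625) = 25
θ = arctan(b/a) = arctan(17.6777/17.6777) (quadrant-adjusted) = 45° = π/4
z = 25e^(i*π/4)


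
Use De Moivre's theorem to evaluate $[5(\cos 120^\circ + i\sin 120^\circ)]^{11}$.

By De Moivre: z^n = r^n(cos(nθ) + i sin(nθ))
= 5^11(cos(11*120°) + i sin(11*120°))
= 48828125(cos 240° + i sin 240°)
= -48828125/2 - (48828125*sqrt(3)/2)i


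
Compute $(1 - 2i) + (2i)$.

(1 + 0) + (-2 + 2)i = 1


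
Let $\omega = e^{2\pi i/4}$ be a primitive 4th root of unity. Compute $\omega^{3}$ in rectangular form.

ω^3 = e^(2πi·3/4) = e^(i·3π/2)
= cos(3π/2) + i sin(3π/2)
= -i


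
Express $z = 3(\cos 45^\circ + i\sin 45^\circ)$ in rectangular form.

a = r cos θ = 3 * sqrt(2)/2 = 3*sqrt(2)/2
b = r sin θ = 3 * sqrt(2)/2 = 3*sqrt(2)/2
z = 3*sqrt(2)/2 + (3*sqrt(2)/2)i


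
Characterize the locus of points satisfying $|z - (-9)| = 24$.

|z - z0| = r describes a circle centered at z0 with radius r
Here z0 = -9 and r = 24
Locus: Circle centered at (-9, 0) with radius 24


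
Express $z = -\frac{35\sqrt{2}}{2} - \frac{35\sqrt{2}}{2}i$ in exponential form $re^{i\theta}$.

r = |z| = sqrt((-35*sqrt(2)/2)^2 + (-35*sqrt(2)/2)^2) = sqrt(1225/2 + 1225/2) = sqrt(1225) = 35
θ = arctan(b/a) = arctan(-24.7487/-24.7487) (quadrant-adjusted) = 225° = 5π/4
z = 35e^(i*5π/4)


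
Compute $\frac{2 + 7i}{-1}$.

Divisor is real, so divide each part by -1:
= -2 - 7i


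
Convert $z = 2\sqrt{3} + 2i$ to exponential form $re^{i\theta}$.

r = |z| = sqrt((2*sqrt(3))^2 + (2)^2) = sqrt(12 + 4) = sqrt(16) = 4
θ = arctan(b/a) = arctan(2/3.4641) (quadrant-adjusted) = 30° = π/6
z = 4e^(i*π/6)


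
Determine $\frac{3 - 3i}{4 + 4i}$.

Multiply numerator and denominator by conjugate (4 - 4i):
= (3 - 3i)(4 - 4i) / (4^2 + 4^2)
= (-24i) / 32
Divide through by 8: (-3i) / 4
= 0 - (3/4)i


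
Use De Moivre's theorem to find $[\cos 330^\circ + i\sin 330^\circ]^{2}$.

By De Moivre: z^n = r^n(cos(nθ) + i sin(nθ))
= 1^2(cos(2*330°) + i sin(2*330°))
= 1(cos 300° + i sin 300°)
= 1/2 - (sqrt(3)/2)i


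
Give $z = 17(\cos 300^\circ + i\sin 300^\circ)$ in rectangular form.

a = r cos θ = 17 * 1/2 = 17/2
b = r sin θ = 17 * -sqrt(3)/2 = -17*sqrt(3)/2
z = 17/2 - (17*sqrt(3)/2)i


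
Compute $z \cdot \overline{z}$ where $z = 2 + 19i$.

z * conjugate(z) = |z|^2 = a^2 + b^2
= 2^2 + 19^2 = 365


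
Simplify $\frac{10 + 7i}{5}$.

Divisor is real, so divide each part by 5:
= 2 + (7/5)i


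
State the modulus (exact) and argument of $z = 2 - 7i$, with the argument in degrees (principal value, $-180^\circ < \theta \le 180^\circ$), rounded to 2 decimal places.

|z| = sqrt(2^2 + (-7)^2) = sqrt(53)
arg(z) = arctan(b/a) = arctan(-7/2) (quadrant-adjusted) = -74.05°


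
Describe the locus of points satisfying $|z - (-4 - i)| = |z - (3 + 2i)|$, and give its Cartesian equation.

|z - z1| = |z - z2| means z is equidistant from z1 and z2,
i.e. the perpendicular bisector of the segment from (-4, -1) to (3, 2) (midpoint (-1/2, 1/2)).
With z = x + yi, square both sides:
(x - (-4))^2 + (y - (-1))^2 = (x - 3)^2 + (y - 2)^2
The x^2 and y^2 terms cancel: 14x + 6y = 13 - 17 = -4
Simplify: 7x + 3y = -2
Locus: Perpendicular bisector of the segment from (-4, -1) to (3, 2): the line 7x + 3y = -2


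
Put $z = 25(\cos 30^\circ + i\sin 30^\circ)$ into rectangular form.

a = r cos θ = 25 * sqrt(3)/2 = 25*sqrt(3)/2
b = r sin θ = 25 * 1/2 = 25/2
z = 25*sqrt(3)/2 + (25/2)i


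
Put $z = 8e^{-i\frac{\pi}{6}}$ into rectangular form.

a = r cos θ = 8 * sqrt(3)/2 = 4*sqrt(3)
b = r sin θ = 8 * -1/2 = -4
z = 4*sqrt(3) - 4i


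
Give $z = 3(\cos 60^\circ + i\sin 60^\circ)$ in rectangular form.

a = r cos θ = 3 * 1/2 = 3/2
b = r sin θ = 3 * sqrt(3)/2 = 3*sqrt(3)/2
z = 3/2 + (3*sqrt(3)/2)i


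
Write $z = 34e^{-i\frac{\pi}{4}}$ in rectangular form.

a = r cos θ = 34 * sqrt(2)/2 = 17*sqrt(2)
b = r sin θ = 34 * -sqrt(2)/2 = -17*sqrt(2)
z = 17*sqrt(2) - 17*sqrt(2)i


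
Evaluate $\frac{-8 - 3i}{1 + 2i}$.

Multiply numerator and denominator by conjugate (1 - 2i):
= (-8 - 3i)(1 - 2i) / (1^2 + 2^2)
= (-14 + 13i) / 5
= -14/5 + (13/5)i


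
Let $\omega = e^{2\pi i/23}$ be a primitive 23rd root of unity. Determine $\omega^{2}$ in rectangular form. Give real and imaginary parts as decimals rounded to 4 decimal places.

ω^2 = e^(2πi·2/23) = e^(i·4π/23)
= cos(4π/23) + i sin(4π/23)
= 0.8544 + 0.5196i


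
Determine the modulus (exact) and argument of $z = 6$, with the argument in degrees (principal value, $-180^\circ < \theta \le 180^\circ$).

|z| = sqrt(6^2 + 0^2) = 6
b = 0 and a > 0, so z lies on the positive real axis: arg(z) = 0°


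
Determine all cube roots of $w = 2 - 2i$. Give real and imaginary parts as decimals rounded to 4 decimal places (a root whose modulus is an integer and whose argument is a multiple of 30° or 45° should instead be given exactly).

|w| = sqrt(8) ≈ 2.828427, arg(w) = 315°
Root modulus = sqrt(8)^(1/3) ≈ 1.414214
Root arguments: θ_k = (315° + 360°k)/3 for k = 0, 1, ..., 2
Compute each root as (root modulus)(cos θ_k + i sin θ_k) using full-precision intermediates, then round to 4 decimal places.
Roots: -0.3660 + 1.3660i, -1.0000 - 1.0000i, 1.3660 - 0.3660i


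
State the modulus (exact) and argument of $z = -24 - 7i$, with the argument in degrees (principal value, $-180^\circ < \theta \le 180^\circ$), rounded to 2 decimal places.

|z| = sqrt((-24)^2 + (-7)^2) = 25
arg(z) = arctan(b/a) = arctan(-7/-24) (quadrant-adjusted) = -163.74°


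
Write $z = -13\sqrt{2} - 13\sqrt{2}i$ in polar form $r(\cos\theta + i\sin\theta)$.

r = |z| = sqrt(a^2 + b^2) = sqrt((-13*sqrt(2))^2 + (-13*sqrt(2))^2) = sqrt(338 + 338) = sqrt(676) = 26
θ = arctan(b/a) = arctan(-18.3848/-18.3848) (quadrant-adjusted) = 225°
z = 26(cos 225° + i sin 225°)


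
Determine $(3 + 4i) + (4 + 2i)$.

(3 + 4) + (4 + 2)i = 7 + 6i


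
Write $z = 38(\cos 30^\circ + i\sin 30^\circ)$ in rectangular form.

a = r cos θ = 38 * sqrt(3)/2 = 19*sqrt(3)
b = r sin θ = 38 * 1/2 = 19
z = 19*sqrt(3) + 19i


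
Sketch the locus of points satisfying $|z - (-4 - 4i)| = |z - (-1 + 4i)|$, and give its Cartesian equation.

|z - z1| = |z - z2| means z is equidistant from z1 and z2,
i.e. the perpendicular bisector of the segment from (-4, -4) to (-1, 4) (midpoint (-5/2, 0)).
With z = x + yi, square both sides:
(x - (-4))^2 + (y - (-4))^2 = (x - (-1))^2 + (y - 4)^2
The x^2 and y^2 terms cancel: 6x + 16y = 17 - 32 = -15
Simplify: 6x + 16y = -15
Locus: Perpendicular bisector of the segment from (-4, -4) to (-1, 4): the line 6x + 16y = -15


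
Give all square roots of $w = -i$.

|w| = 1, arg(w) = 270°
Root modulus = 1^(1/2) = 1
Root arguments: θ_k = (270° + 360°k)/2 for k = 0, 1, ..., 1
Roots: -sqrt(2)/2 + (sqrt(2)/2)i, sqrt(2)/2 - (sqrt(2)/2)i


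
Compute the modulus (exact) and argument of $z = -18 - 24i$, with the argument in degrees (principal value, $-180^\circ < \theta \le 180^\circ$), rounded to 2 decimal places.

|z| = sqrt((-18)^2 + (-24)^2) = 30
arg(z) = arctan(b/a) = arctan(-24/-18) (quadrant-adjusted) = -126.87°


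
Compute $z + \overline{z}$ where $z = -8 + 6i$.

z + conjugate(z) = (a + bi) + (a - bi) = 2a
= 2 * (-8) = -16


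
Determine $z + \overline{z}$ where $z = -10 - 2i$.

z + conjugate(z) = (a + bi) + (a - bi) = 2a
= 2 * (-10) = -20


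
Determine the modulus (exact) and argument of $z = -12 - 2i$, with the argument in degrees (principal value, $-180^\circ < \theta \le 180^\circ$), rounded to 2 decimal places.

|z| = sqrt((-12)^2 + (-2)^2) = sqrt(148)
arg(z) = arctan(b/a) = arctan(-2/-12) (quadrant-adjusted) = -170.54°


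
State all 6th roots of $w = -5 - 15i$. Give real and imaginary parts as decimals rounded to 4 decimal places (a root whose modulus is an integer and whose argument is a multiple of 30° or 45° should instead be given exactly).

|w| = sqrt(250) ≈ 15.811388, arg(w) ≈ 251.565051°
Root modulus = sqrt(250)^(1/6) ≈ 1.584267
Root arguments: θ_k = (arg(w) + 360°k)/6 for k = 0, 1, ..., 5
Compute each root as (root modulus)(cos θ_k + i sin θ_k) using full-precision intermediates, then round to 4 decimal places.
Roots: 1.1787 + 1.0586i, -0.3274 + 1.5501i, -1.5061 + 0.4915i, -1.1787 - 1.0586i, 0.3274 - 1.5501i, 1.5061 - 0.4915i


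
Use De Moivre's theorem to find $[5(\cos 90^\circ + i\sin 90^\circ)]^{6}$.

By De Moivre: z^n = r^n(cos(nθ) + i sin(nθ))
= 5^6(cos(6*90°) + i sin(6*90°))
= 15625(cos 180° + i sin 180°)
= -15625


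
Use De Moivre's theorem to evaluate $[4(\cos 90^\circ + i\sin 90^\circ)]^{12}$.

By De Moivre: z^n = r^n(cos(nθ) + i sin(nθ))
= 4^12(cos(12*90°) + i sin(12*90°))
= 16777216(cos 0° + i sin 0°)
= 16777216


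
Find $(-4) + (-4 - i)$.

(-4 + (-4)) + (0 + (-1))i = -8 - i


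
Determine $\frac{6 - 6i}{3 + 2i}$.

Multiply numerator and denominator by conjugate (3 - 2i):
= (6 - 6i)(3 - 2i) / (3^2 + 2^2)
= (6 - 30i) / 13
= 6/13 - (30/13)i


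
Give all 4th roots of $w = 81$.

|w| = 81, arg(w) = 0°
Root modulus = 81^(1/4) = 3
Root arguments: θ_k = (0° + 360°k)/4 for k = 0, 1, ..., 3
Roots: 3, 3i, -3, -3i


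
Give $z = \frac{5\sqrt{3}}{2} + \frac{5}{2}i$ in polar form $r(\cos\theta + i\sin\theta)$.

r = |z| = sqrt(a^2 + b^2) = sqrt((5*sqrt(3)/2)^2 + (5/2)^2) = sqrt(75/4 + 25/4) = sqrt(25) = 5
θ = arctan(b/a) = arctan(2.5/4.3301) (quadrant-adjusted) = 30°
z = 5(cos 30° + i sin 30°)


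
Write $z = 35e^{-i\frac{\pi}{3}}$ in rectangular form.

a = r cos θ = 35 * 1/2 = 35/2
b = r sin θ = 35 * -sqrt(3)/2 = -35*sqrt(3)/2
z = 35/2 - (35*sqrt(3)/2)i


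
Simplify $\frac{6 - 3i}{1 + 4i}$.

Multiply numerator and denominator by conjugate (1 - 4i):
= (6 - 3i)(1 - 4i) / (1^2 + 4^2)
= (-6 - 27i) / 17
= -6/17 - (27/17)i


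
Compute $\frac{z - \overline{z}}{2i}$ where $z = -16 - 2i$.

z - conjugate(z) = 2bi
(z - conjugate(z))/(2i) = 2bi/(2i) = b = -2


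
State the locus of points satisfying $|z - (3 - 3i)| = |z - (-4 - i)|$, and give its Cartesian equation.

|z - z1| = |z - z2| means z is equidistant from z1 and z2,
i.e. the perpendicular bisector of the segment from (3, -3) to (-4, -1) (midpoint (-1/2, -2)).
With z = x + yi, square both sides:
(x - 3)^2 + (y - (-3))^2 = (x - (-4))^2 + (y - (-1))^2
The x^2 and y^2 terms cancel: -14x + 4y = 17 - 18 = -1
Simplify: 14x - 4y = 1
Locus: Perpendicular bisector of the segment from (3, -3) to (-4, -1): the line 14x - 4y = 1


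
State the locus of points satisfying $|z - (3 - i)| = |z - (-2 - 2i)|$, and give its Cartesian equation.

|z - z1| = |z - z2| means z is equidistant from z1 and z2,
i.e. the perpendicular bisector of the segment from (3, -1) to (-2, -2) (midpoint (1/2, -3/2)).
With z = x + yi, square both sides:
(x - 3)^2 + (y - (-1))^2 = (x - (-2))^2 + (y - (-2))^2
The x^2 and y^2 terms cancel: -10x + (-2)y = 8 - 10 = -2
Simplify: 5x + y = 1
Locus: Perpendicular bisector of the segment from (3, -1) to (-2, -2): the line 5x + y = 1


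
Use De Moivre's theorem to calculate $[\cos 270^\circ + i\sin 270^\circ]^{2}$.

By De Moivre: z^n = r^n(cos(nθ) + i sin(nθ))
= 1^2(cos(2*270°) + i sin(2*270°))
= 1(cos 180° + i sin 180°)
= -1


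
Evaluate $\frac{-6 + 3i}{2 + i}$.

Multiply numerator and denominator by conjugate (2 - i):
= (-6 + 3i)(2 - i) / (2^2 + 1^2)
= (-9 + 12i) / 5
= -9/5 + (12/5)i


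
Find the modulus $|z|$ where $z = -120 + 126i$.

|z| = sqrt(a^2 + b^2) = sqrt((-120)^2 + 126^2) = sqrt(30276) = 174


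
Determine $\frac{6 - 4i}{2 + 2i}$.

Multiply numerator and denominator by conjugate (2 - 2i):
= (6 - 4i)(2 - 2i) / (2^2 + 2^2)
= (4 - 20i) / 8
Divide through by 4: (1 - 5i) / 2
= 1/2 - (5/2)i


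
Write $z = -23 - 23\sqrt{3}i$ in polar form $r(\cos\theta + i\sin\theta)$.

r = |z| = sqrt(a^2 + b^2) = sqrt((-23)^2 + (-23*sqrt(3))^2) = sqrt(529 + 1587) = sqrt(2116) = 46
θ = arctan(b/a) = arctan(-39.8372/-23) (quadrant-adjusted) = 240°
z = 46(cos 240° + i sin 240°)


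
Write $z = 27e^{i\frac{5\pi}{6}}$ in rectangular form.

a = r cos θ = 27 * -sqrt(3)/2 = -27*sqrt(3)/2
b = r sin θ = 27 * 1/2 = 27/2
z = -27*sqrt(3)/2 + (27/2)i


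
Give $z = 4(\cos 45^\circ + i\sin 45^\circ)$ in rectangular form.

a = r cos θ = 4 * sqrt(2)/2 = 2*sqrt(2)
b = r sin θ = 4 * sqrt(2)/2 = 2*sqrt(2)
z = 2*sqrt(2) + 2*sqrt(2)i


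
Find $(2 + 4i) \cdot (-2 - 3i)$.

(a1*a2 - b1*b2) + (a1*b2 + b1*a2)i
= (-4 - (-12)) + (-6 + (-8))i
= 8 - 14i


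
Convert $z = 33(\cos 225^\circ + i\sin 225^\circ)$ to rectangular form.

a = r cos θ = 33 * -sqrt(2)/2 = -33*sqrt(2)/2
b = r sin θ = 33 * -sqrt(2)/2 = -33*sqrt(2)/2
z = -33*sqrt(2)/2 - (33*sqrt(2)/2)i


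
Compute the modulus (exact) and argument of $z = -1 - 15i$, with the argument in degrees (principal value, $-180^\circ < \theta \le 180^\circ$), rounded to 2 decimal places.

|z| = sqrt((-1)^2 + (-15)^2) = sqrt(226)
arg(z) = arctan(b/a) = arctan(-15/-1) (quadrant-adjusted) = -93.81°


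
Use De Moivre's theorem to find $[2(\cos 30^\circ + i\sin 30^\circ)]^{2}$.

By De Moivre: z^n = r^n(cos(nθ) + i sin(nθ))
= 2^2(cos(2*30°) + i sin(2*30°))
= 4(cos 60° + i sin 60°)
= 2 + 2*sqrt(3)i


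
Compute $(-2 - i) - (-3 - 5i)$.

(-2 - (-3)) + (-1 - (-5))i = 1 + 4i


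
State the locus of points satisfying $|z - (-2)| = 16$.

|z - z0| = r describes a circle centered at z0 with radius r
Here z0 = -2 and r = 16
Locus: Circle centered at (-2, 0) with radius 16


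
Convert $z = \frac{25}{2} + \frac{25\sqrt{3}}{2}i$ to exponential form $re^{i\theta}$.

r = |z| = sqrt((25/2)^2 + (25*sqrt(3)/2)^2) = sqrt(625/4 + 1875/4) = sqrt(625) = 25
θ = arctan(b/a) = arctan(21.6506/12.5) (quadrant-adjusted) = 60° = π/3
z = 25e^(i*π/3)


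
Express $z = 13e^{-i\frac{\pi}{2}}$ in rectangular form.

a = r cos θ = 13 * 0 = 0
b = r sin θ = 13 * -1 = -13
z = -13i


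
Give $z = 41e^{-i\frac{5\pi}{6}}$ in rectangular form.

a = r cos θ = 41 * -sqrt(3)/2 = -41*sqrt(3)/2
b = r sin θ = 41 * -1/2 = -41/2
z = -41*sqrt(3)/2 - (41/2)i


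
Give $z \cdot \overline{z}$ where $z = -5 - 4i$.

z * conjugate(z) = |z|^2 = a^2 + b^2
= (-5)^2 + (-4)^2 = 41


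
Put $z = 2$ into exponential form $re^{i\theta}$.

r = |z| = sqrt((2)^2 + (0)^2) = sqrt(4 + 0) = sqrt(4) = 2
b = 0 and a > 0, so z lies on the positive real axis: θ = 0
z = 2e^(i*0) = 2


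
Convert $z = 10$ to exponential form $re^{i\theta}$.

r = |z| = sqrt((10)^2 + (0)^2) = sqrt(100 + 0) = sqrt(100) = 10
b = 0 and a > 0, so z lies on the positive real axis: θ = 0
z = 10e^(i*0) = 10


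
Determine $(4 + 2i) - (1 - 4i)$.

(4 - 1) + (2 - (-4))i = 3 + 6i


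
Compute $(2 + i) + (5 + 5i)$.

(2 + 5) + (1 + 5)i = 7 + 6i


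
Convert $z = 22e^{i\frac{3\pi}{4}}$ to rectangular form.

a = r cos θ = 22 * -sqrt(2)/2 = -11*sqrt(2)
b = r sin θ = 22 * sqrt(2)/2 = 11*sqrt(2)
z = -11*sqrt(2) + 11*sqrt(2)i


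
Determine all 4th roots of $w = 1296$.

|w| = 1296, arg(w) = 0°
Root modulus = 1296^(1/4) = 6
Root arguments: θ_k = (0° + 360°k)/4 for k = 0, 1, ..., 3
Roots: 6, 6i, -6, -6i


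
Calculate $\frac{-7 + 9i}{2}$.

Divisor is real, so divide each part by 2:
= -7/2 + (9/2)i


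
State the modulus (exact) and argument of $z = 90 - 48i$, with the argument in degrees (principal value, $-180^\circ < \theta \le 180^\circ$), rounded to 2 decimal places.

|z| = sqrt(90^2 + (-48)^2) = 102
arg(z) = arctan(b/a) = arctan(-48/90) (quadrant-adjusted) = -28.07°


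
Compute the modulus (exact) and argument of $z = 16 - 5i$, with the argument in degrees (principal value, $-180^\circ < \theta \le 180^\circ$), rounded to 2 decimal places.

|z| = sqrt(16^2 + (-5)^2) = sqrt(281)
arg(z) = arctan(b/a) = arctan(-5/16) (quadrant-adjusted) = -17.35°


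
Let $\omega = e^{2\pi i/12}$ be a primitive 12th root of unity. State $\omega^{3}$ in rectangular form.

ω^3 = e^(2πi·3/12) = e^(i·1π/2)
= cos(1π/2) + i sin(1π/2)
= i


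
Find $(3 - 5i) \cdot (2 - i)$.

(a1*a2 - b1*b2) + (a1*b2 + b1*a2)i
= (6 - 5) + (-3 + (-10))i
= 1 - 13i


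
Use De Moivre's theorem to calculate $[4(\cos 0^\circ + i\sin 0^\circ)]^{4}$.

By De Moivre: z^n = r^n(cos(nθ) + i sin(nθ))
= 4^4(cos(4*0°) + i sin(4*0°))
= 256(cos 0° + i sin 0°)
= 256


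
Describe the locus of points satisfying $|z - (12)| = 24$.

|z - z0| = r describes a circle centered at z0 with radius r
Here z0 = 12 and r = 24
Locus: Circle centered at (12, 0) with radius 24


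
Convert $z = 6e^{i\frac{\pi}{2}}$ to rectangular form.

a = r cos θ = 6 * 0 = 0
b = r sin θ = 6 * 1 = 6
z = 6i


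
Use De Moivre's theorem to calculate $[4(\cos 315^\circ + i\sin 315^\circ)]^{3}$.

By De Moivre: z^n = r^n(cos(nθ) + i sin(nθ))
= 4^3(cos(3*315°) + i sin(3*315°))
= 64(cos 225° + i sin 225°)
= -32*sqrt(2) - 32*sqrt(2)i


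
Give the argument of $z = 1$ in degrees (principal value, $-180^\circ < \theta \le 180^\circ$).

b = 0 and a > 0, so z lies on the positive real axis: θ = 0°


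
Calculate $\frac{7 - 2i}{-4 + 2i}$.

Multiply numerator and denominator by conjugate (-4 - 2i):
= (7 - 2i)(-4 - 2i) / ((-4)^2 + 2^2)
= (-32 - 6i) / 20
Divide through by 2: (-16 - 3i) / 10
= -8/5 - (3/10)i


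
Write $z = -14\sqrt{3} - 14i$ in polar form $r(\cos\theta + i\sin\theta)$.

r = |z| = sqrt(a^2 + b^2) = sqrt((-14*sqrt(3))^2 + (-14)^2) = sqrt(588 + 196) = sqrt(784) = 28
θ = arctan(b/a) = arctan(-14/-24.2487) (quadrant-adjusted) = 210°
z = 28(cos 210° + i sin 210°)


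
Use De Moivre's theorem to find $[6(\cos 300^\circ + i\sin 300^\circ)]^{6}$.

By De Moivre: z^n = r^n(cos(nθ) + i sin(nθ))
= 6^6(cos(6*300°) + i sin(6*300°))
= 46656(cos 0° + i sin 0°)
= 46656


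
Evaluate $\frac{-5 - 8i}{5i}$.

Multiply numerator and denominator by conjugate (-5i):
= (-5 - 8i)(-5i) / (0^2 + 5^2)
= (-40 + 25i) / 25
Divide through by 5: (-8 + 5i) / 5
= -8/5 + i


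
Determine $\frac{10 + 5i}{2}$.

Divisor is real, so divide each part by 2:
= 5 + (5/2)i


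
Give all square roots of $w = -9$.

|w| = 9, arg(w) = 180°
Root modulus = 9^(1/2) = 3
Root arguments: θ_k = (180° + 360°k)/2 for k = 0, 1, ..., 1
Roots: 3i, -3i


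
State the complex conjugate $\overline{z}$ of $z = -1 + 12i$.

If z = a + bi, then conjugate(z) = a - bi
conjugate(-1 + 12i) = -1 - 12i


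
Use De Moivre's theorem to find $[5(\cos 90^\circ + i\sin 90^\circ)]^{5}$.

By De Moivre: z^n = r^n(cos(nθ) + i sin(nθ))
= 5^5(cos(5*90°) + i sin(5*90°))
= 3125(cos 90° + i sin 90°)
= 3125i


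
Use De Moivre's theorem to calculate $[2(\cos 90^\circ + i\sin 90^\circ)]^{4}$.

By De Moivre: z^n = r^n(cos(nθ) + i sin(nθ))
= 2^4(cos(4*90°) + i sin(4*90°))
= 16(cos 0° + i sin 0°)
= 16


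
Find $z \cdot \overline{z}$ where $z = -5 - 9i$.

z * conjugate(z) = |z|^2 = a^2 + b^2
= (-5)^2 + (-9)^2 = 106


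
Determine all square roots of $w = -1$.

|w| = 1, arg(w) = 180°
Root modulus = 1^(1/2) = 1
Root arguments: θ_k = (180° + 360°k)/2 for k = 0, 1, ..., 1
Roots: i, -i


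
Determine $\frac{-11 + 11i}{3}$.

Divisor is real, so divide each part by 3:
= -11/3 + (11/3)i


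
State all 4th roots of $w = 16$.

|w| = 16, arg(w) = 0°
Root modulus = 16^(1/4) = 2
Root arguments: θ_k = (0° + 360°k)/4 for k = 0, 1, ..., 3
Roots: 2, 2i, -2, -2i


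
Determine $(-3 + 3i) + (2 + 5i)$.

(-3 + 2) + (3 + 5)i = -1 + 8i


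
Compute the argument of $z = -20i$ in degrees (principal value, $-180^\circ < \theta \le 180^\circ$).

a = 0 and b < 0, so z lies on the negative imaginary axis: θ = -90°


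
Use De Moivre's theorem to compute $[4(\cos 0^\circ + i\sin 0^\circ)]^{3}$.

By De Moivre: z^n = r^n(cos(nθ) + i sin(nθ))
= 4^3(cos(3*0°) + i sin(3*0°))
= 64(cos 0° + i sin 0°)
= 64


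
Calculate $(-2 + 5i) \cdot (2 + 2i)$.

(a1*a2 - b1*b2) + (a1*b2 + b1*a2)i
= (-4 - 10) + (-4 + 10)i
= -14 + 6i


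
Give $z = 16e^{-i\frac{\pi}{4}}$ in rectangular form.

a = r cos θ = 16 * sqrt(2)/2 = 8*sqrt(2)
b = r sin θ = 16 * -sqrt(2)/2 = -8*sqrt(2)
z = 8*sqrt(2) - 8*sqrt(2)i


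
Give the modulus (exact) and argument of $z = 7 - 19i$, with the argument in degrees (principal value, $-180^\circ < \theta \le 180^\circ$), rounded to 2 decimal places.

|z| = sqrt(7^2 + (-19)^2) = sqrt(410)
arg(z) = arctan(b/a) = arctan(-19/7) (quadrant-adjusted) = -69.78°


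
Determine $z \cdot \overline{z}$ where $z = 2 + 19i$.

z * conjugate(z) = |z|^2 = a^2 + b^2
= 2^2 + 19^2 = 365


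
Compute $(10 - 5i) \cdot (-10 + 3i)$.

(a1*a2 - b1*b2) + (a1*b2 + b1*a2)i
= (-100 - (-15)) + (30 + 50)i
= -85 + 80i


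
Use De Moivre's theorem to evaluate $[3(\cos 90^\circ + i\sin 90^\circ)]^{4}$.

By De Moivre: z^n = r^n(cos(nθ) + i sin(nθ))
= 3^4(cos(4*90°) + i sin(4*90°))
= 81(cos 0° + i sin 0°)
= 81


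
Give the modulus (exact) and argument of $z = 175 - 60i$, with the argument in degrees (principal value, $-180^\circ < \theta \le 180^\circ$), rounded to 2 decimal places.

|z| = sqrt(175^2 + (-60)^2) = 185
arg(z) = arctan(b/a) = arctan(-60/175) (quadrant-adjusted) = -18.92°


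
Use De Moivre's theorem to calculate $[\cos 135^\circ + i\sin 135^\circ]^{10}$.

By De Moivre: z^n = r^n(cos(nθ) + i sin(nθ))
= 1^10(cos(10*135°) + i sin(10*135°))
= 1(cos 270° + i sin 270°)
= -i


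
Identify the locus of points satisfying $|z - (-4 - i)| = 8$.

|z - z0| = r describes a circle centered at z0 with radius r
Here z0 = -4 - i and r = 8
Locus: Circle centered at (-4, -1) with radius 8


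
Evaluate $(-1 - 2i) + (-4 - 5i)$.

(-1 + (-4)) + (-2 + (-5))i = -5 - 7i


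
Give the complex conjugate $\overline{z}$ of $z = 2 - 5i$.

If z = a + bi, then conjugate(z) = a - bi
conjugate(2 - 5i) = 2 + 5i


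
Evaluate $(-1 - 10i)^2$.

(a + bi)^2 = a^2 - b^2 + 2abi
= (-1)^2 - (-10)^2 + 2*(-1)*(-10)i
= -99 + 20i


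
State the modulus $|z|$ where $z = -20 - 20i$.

|z| = sqrt(a^2 + b^2) = sqrt((-20)^2 + (-20)^2) = sqrt(800) = sqrt(800)


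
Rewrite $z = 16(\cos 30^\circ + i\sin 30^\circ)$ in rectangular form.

a = r cos θ = 16 * sqrt(3)/2 = 8*sqrt(3)
b = r sin θ = 16 * 1/2 = 8
z = 8*sqrt(3) + 8i


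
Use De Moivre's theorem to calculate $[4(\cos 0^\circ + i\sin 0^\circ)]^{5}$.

By De Moivre: z^n = r^n(cos(nθ) + i sin(nθ))
= 4^5(cos(5*0°) + i sin(5*0°))
= 1024(cos 0° + i sin 0°)
= 1024


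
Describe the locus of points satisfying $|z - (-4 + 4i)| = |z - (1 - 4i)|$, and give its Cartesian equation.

|z - z1| = |z - z2| means z is equidistant from z1 and z2,
i.e. the perpendicular bisector of the segment from (-4, 4) to (1, -4) (midpoint (-3/2, 0)).
With z = x + yi, square both sides:
(x - (-4))^2 + (y - 4)^2 = (x - 1)^2 + (y - (-4))^2
The x^2 and y^2 terms cancel: 10x + (-16)y = 17 - 32 = -15
Simplify: 10x - 16y = -15
Locus: Perpendicular bisector of the segment from (-4, 4) to (1, -4): the line 10x - 16y = -15


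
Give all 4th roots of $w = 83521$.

|w| = 83521, arg(w) = 0°
Root modulus = 83521^(1/4) = 17
Root arguments: θ_k = (0° + 360°k)/4 for k = 0, 1, ..., 3
Roots: 17, 17i, -17, -17i


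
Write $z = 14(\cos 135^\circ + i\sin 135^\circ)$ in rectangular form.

a = r cos θ = 14 * -sqrt(2)/2 = -7*sqrt(2)
b = r sin θ = 14 * sqrt(2)/2 = 7*sqrt(2)
z = -7*sqrt(2) + 7*sqrt(2)i


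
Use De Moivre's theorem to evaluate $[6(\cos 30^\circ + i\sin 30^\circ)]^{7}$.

By De Moivre: z^n = r^n(cos(nθ) + i sin(nθ))
= 6^7(cos(7*30°) + i sin(7*30°))
= 279936(cos 210° + i sin 210°)
= -139968*sqrt(3) - 139968i


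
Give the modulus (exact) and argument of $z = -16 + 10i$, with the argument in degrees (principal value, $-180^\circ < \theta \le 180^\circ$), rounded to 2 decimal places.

|z| = sqrt((-16)^2 + 10^2) = sqrt(356)
arg(z) = arctan(b/a) = arctan(10/-16) (quadrant-adjusted) = 147.99°


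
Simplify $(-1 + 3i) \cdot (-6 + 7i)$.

(a1*a2 - b1*b2) + (a1*b2 + b1*a2)i
= (6 - 21) + (-7 + (-18))i
= -15 - 25i


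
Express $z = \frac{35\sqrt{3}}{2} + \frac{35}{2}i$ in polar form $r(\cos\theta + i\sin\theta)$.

r = |z| = sqrt(a^2 + b^2) = sqrt((35*sqrt(3)/2)^2 + (35/2)^2) = sqrt(3675/4 + 1225/4) = sqrt(1225) = 35
θ = arctan(b/a) = arctan(17.5/30.3109) (quadrant-adjusted) = 30°
z = 35(cos 30° + i sin 30°)


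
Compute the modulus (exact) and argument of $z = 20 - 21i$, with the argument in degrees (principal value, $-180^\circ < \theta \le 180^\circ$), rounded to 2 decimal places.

|z| = sqrt(20^2 + (-21)^2) = 29
arg(z) = arctan(b/a) = arctan(-21/20) (quadrant-adjusted) = -46.40°


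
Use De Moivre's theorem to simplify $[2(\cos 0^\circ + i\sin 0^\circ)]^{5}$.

By De Moivre: z^n = r^n(cos(nθ) + i sin(nθ))
= 2^5(cos(5*0°) + i sin(5*0°))
= 32(cos 0° + i sin 0°)
= 32


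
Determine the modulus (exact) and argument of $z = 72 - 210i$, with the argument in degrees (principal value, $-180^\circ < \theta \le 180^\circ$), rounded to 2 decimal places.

|z| = sqrt(72^2 + (-210)^2) = 222
arg(z) = arctan(b/a) = arctan(-210/72) (quadrant-adjusted) = -71.08°


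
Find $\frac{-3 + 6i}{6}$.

Divisor is real, so divide each part by 6:
= -1/2 + i


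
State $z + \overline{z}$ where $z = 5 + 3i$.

z + conjugate(z) = (a + bi) + (a - bi) = 2a
= 2 * 5 = 10


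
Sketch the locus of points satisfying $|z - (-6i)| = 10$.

|z - z0| = r describes a circle centered at z0 with radius r
Here z0 = -6i and r = 10
Locus: Circle centered at (0, -6) with radius 10


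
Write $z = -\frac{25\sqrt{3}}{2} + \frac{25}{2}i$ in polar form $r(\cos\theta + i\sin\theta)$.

r = |z| = sqrt(a^2 + b^2) = sqrt((-25*sqrt(3)/2)^2 + (25/2)^2) = sqrt(1875/4 + 625/4) = sqrt(625) = 25
θ = arctan(b/a) = arctan(12.5/-21.6506) (quadrant-adjusted) = 150°
z = 25(cos 150° + i sin 150°)


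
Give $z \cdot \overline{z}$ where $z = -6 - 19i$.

z * conjugate(z) = |z|^2 = a^2 + b^2
= (-6)^2 + (-19)^2 = 397


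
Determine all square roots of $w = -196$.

|w| = 196, arg(w) = 180°
Root modulus = 196^(1/2) = 14
Root arguments: θ_k = (180° + 360°k)/2 for k = 0, 1, ..., 1
Roots: 14i, -14i


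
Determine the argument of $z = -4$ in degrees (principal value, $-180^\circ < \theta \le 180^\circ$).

b = 0 and a < 0, so z lies on the negative real axis: θ = 180°


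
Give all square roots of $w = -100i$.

|w| = 100, arg(w) = 270°
Root modulus = 100^(1/2) = 10
Root arguments: θ_k = (270° + 360°k)/2 for k = 0, 1, ..., 1
Roots: -5*sqrt(2) + 5*sqrt(2)i, 5*sqrt(2) - 5*sqrt(2)i


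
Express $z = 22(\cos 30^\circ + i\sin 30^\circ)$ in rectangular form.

a = r cos θ = 22 * sqrt(3)/2 = 11*sqrt(3)
b = r sin θ = 22 * 1/2 = 11
z = 11*sqrt(3) + 11i


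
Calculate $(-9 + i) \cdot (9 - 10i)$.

(a1*a2 - b1*b2) + (a1*b2 + b1*a2)i
= (-81 - (-10)) + (90 + 9)i
= -71 + 99i


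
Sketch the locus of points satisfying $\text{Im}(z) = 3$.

Im(z) = y where z = x + yi; the equation y = 3 is satisfied by all points with that y-coordinate
Locus: Horizontal line y = 3


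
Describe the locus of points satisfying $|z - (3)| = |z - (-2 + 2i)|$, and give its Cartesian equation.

|z - z1| = |z - z2| means z is equidistant from z1 and z2,
i.e. the perpendicular bisector of the segment from (3, 0) to (-2, 2) (midpoint (1/2, 1)).
With z = x + yi, square both sides:
(x - 3)^2 + (y - 0)^2 = (x - (-2))^2 + (y - 2)^2
The x^2 and y^2 terms cancel: -10x + 4y = 8 - 9 = -1
Simplify: 10x - 4y = 1
Locus: Perpendicular bisector of the segment from (3, 0) to (-2, 2): the line 10x - 4y = 1


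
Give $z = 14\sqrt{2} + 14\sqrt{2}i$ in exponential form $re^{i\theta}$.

r = |z| = sqrt((14*sqrt(2))^2 + (14*sqrt(2))^2) = sqrt(392 + 392) = sqrt(784) = 28
θ = arctan(b/a) = arctan(19.799/19.799) (quadrant-adjusted) = 45° = π/4
z = 28e^(i*π/4)


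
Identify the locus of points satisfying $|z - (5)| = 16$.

|z - z0| = r describes a circle centered at z0 with radius r
Here z0 = 5 and r = 16
Locus: Circle centered at (5, 0) with radius 16


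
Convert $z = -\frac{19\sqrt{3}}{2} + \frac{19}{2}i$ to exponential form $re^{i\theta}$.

r = |z| = sqrt((-19*sqrt(3)/2)^2 + (19/2)^2) = sqrt(1083/4 + 361/4) = sqrt(361) = 19
θ = arctan(b/a) = arctan(9.5/-16.4545) (quadrant-adjusted) = 150° = 5π/6
z = 19e^(i*5π/6)


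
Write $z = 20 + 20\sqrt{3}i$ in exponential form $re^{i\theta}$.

r = |z| = sqrt((20)^2 + (20*sqrt(3))^2) = sqrt(400 + 1200) = sqrt(1600) = 40
θ = arctan(b/a) = arctan(34.641/20) (quadrant-adjusted) = 60° = π/3
z = 40e^(i*π/3)


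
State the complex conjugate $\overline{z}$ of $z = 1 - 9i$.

If z = a + bi, then conjugate(z) = a - bi
conjugate(1 - 9i) = 1 + 9i


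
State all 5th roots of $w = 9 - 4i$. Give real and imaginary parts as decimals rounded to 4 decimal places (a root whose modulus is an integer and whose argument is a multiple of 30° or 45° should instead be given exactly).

|w| = sqrt(97) ≈ 9.848858, arg(w) ≈ 336.037511°
Root modulus = sqrt(97)^(1/5) ≈ 1.580073
Root arguments: θ_k = (arg(w) + 360°k)/5 for k = 0, 1, ..., 4
Compute each root as (root modulus)(cos θ_k + i sin θ_k) using full-precision intermediates, then round to 4 decimal places.
Roots: 0.6121 + 1.4567i, -1.1962 + 1.0323i, -1.3514 - 0.8187i, 0.3610 - 1.5383i, 1.5745 - 0.1320i


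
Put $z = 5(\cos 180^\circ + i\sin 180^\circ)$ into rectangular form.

a = r cos θ = 5 * -1 = -5
b = r sin θ = 5 * 0 = 0
z = -5


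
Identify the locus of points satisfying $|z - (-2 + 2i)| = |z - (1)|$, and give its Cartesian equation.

|z - z1| = |z - z2| means z is equidistant from z1 and z2,
i.e. the perpendicular bisector of the segment from (-2, 2) to (1, 0) (midpoint (-1/2, 1)).
With z = x + yi, square both sides:
(x - (-2))^2 + (y - 2)^2 = (x - 1)^2 + (y - 0)^2
The x^2 and y^2 terms cancel: 6x + (-4)y = 1 - 8 = -7
Simplify: 6x - 4y = -7
Locus: Perpendicular bisector of the segment from (-2, 2) to (1, 0): the line 6x - 4y = -7


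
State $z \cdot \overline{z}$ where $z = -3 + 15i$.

z * conjugate(z) = |z|^2 = a^2 + b^2
= (-3)^2 + 15^2 = 234


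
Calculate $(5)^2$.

(a + bi)^2 = a^2 - b^2 + 2abi
= 5^2 - 0^2 + 2*5*0i
= 25


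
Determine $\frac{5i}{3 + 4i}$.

Multiply numerator and denominator by conjugate (3 - 4i):
= (5i)(3 - 4i) / (3^2 + 4^2)
= (20 + 15i) / 25
Divide through by 5: (4 + 3i) / 5
= 4/5 + (3/5)i


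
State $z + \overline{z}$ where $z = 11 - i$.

z + conjugate(z) = (a + bi) + (a - bi) = 2a
= 2 * 11 = 22


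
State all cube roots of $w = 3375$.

|w| = 3375, arg(w) = 0°
Root modulus = 3375^(1/3) = 15
Root arguments: θ_k = (0° + 360°k)/3 for k = 0, 1, ..., 2
Roots: 15, -15/2 + (15*sqrt(3)/2)i, -15/2 - (15*sqrt(3)/2)i


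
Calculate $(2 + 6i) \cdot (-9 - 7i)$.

(a1*a2 - b1*b2) + (a1*b2 + b1*a2)i
= (-18 - (-42)) + (-14 + (-54))i
= 24 - 68i


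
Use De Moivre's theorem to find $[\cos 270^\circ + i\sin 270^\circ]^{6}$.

By De Moivre: z^n = r^n(cos(nθ) + i sin(nθ))
= 1^6(cos(6*270°) + i sin(6*270°))
= 1(cos 180° + i sin 180°)
= -1


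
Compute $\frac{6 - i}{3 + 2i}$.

Multiply numerator and denominator by conjugate (3 - 2i):
= (6 - i)(3 - 2i) / (3^2 + 2^2)
= (16 - 15i) / 13
= 16/13 - (15/13)i


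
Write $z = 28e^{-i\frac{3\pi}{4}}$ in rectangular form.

a = r cos θ = 28 * -sqrt(2)/2 = -14*sqrt(2)
b = r sin θ = 28 * -sqrt(2)/2 = -14*sqrt(2)
z = -14*sqrt(2) - 14*sqrt(2)i


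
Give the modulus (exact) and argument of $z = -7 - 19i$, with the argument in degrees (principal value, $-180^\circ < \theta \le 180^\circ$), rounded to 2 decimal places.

|z| = sqrt((-7)^2 + (-19)^2) = sqrt(410)
arg(z) = arctan(b/a) = arctan(-19/-7) (quadrant-adjusted) = -110.22°


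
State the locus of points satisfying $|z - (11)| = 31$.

|z - z0| = r describes a circle centered at z0 with radius r
Here z0 = 11 and r = 31
Locus: Circle centered at (11, 0) with radius 31


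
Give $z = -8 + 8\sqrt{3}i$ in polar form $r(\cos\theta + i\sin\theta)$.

r = |z| = sqrt(a^2 + b^2) = sqrt((-8)^2 + (8*sqrt(3))^2) = sqrt(64 + 192) = sqrt(256) = 16
θ = arctan(b/a) = arctan(13.8564/-8) (quadrant-adjusted) = 120°
z = 16(cos 120° + i sin 120°)


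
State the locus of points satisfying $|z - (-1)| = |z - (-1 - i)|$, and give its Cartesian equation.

|z - z1| = |z - z2| means z is equidistant from z1 and z2,
i.e. the perpendicular bisector of the segment from (-1, 0) to (-1, -1) (midpoint (-1, -1/2)).
With z = x + yi, square both sides:
(x - (-1))^2 + (y - 0)^2 = (x - (-1))^2 + (y - (-1))^2
The x^2 and y^2 terms cancel: 0x + (-2)y = 2 - 1 = 1
Simplify: y = -1/2
Locus: Perpendicular bisector of the segment from (-1, 0) to (-1, -1): the line y = -1/2


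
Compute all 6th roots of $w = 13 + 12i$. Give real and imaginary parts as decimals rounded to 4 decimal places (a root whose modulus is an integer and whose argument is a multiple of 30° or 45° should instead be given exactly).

|w| = sqrt(313) ≈ 17.691806, arg(w) ≈ 42.709390°
Root modulus = sqrt(313)^(1/6) ≈ 1.614217
Root arguments: θ_k = (arg(w) + 360°k)/6 for k = 0, 1, ..., 5
Compute each root as (root modulus)(cos θ_k + i sin θ_k) using full-precision intermediates, then round to 4 decimal places.
Roots: 1.6018 + 0.2000i, 0.6277 + 1.4872i, -0.9741 + 1.2872i, -1.6018 - 0.2000i, -0.6277 - 1.4872i, 0.9741 - 1.2872i


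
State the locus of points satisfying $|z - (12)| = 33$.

|z - z0| = r describes a circle centered at z0 with radius r
Here z0 = 12 and r = 33
Locus: Circle centered at (12, 0) with radius 33


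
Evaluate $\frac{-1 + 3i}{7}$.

Divisor is real, so divide each part by 7:
= -1/7 + (3/7)i


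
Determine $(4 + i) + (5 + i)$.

(4 + 5) + (1 + 1)i = 9 + 2i


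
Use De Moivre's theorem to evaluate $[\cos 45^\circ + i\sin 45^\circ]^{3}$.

By De Moivre: z^n = r^n(cos(nθ) + i sin(nθ))
= 1^3(cos(3*45°) + i sin(3*45°))
= 1(cos 135° + i sin 135°)
= -sqrt(2)/2 + (sqrt(2)/2)i


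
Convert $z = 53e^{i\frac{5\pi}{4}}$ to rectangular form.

a = r cos θ = 53 * -sqrt(2)/2 = -53*sqrt(2)/2
b = r sin θ = 53 * -sqrt(2)/2 = -53*sqrt(2)/2
z = -53*sqrt(2)/2 - (53*sqrt(2)/2)i


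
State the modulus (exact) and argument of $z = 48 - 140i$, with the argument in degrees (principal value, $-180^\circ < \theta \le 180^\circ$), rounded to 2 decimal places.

|z| = sqrt(48^2 + (-140)^2) = 148
arg(z) = arctan(b/a) = arctan(-140/48) (quadrant-adjusted) = -71.08°


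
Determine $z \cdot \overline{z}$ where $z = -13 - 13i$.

z * conjugate(z) = |z|^2 = a^2 + b^2
= (-13)^2 + (-13)^2 = 338


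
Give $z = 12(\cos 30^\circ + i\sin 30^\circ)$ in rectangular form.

a = r cos θ = 12 * sqrt(3)/2 = 6*sqrt(3)
b = r sin θ = 12 * 1/2 = 6
z = 6*sqrt(3) + 6i


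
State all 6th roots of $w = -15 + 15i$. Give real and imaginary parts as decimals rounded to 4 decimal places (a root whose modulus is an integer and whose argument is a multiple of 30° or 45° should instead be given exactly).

|w| = sqrt(450) ≈ 21.213203, arg(w) = 135°
Root modulus = sqrt(450)^(1/6) ≈ 1.663800
Root arguments: θ_k = (135° + 360°k)/6 for k = 0, 1, ..., 5
Compute each root as (root modulus)(cos θ_k + i sin θ_k) using full-precision intermediates, then round to 4 decimal places.
Roots: 1.5372 + 0.6367i, 0.2172 + 1.6496i, -1.3200 + 1.0129i, -1.5372 - 0.6367i, -0.2172 - 1.6496i, 1.3200 - 1.0129i


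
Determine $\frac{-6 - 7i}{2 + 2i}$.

Multiply numerator and denominator by conjugate (2 - 2i):
= (-6 - 7i)(2 - 2i) / (2^2 + 2^2)
= (-26 - 2i) / 8
Divide through by 2: (-13 - i) / 4
= -13/4 - (1/4)i
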